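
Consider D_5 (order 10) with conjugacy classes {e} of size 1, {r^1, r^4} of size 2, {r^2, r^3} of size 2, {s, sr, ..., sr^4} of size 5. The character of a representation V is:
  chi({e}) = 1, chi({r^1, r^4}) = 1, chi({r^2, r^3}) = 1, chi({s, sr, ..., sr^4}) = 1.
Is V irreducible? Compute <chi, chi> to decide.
Irreducible: <chi, chi> = 1.

Details: <chi, chi> = (1/|G|) sum_C |C| * |chi(C)|^2 = (1/10)[1*|1|^2 + 2*|1|^2 + 2*|1|^2 + 5*|1|^2]
  = (1/10)[(1) + (2) + (2) + (5)] = 10/10 = 1.
A character is irreducible iff <chi, chi> = 1, so this representation is irreducible.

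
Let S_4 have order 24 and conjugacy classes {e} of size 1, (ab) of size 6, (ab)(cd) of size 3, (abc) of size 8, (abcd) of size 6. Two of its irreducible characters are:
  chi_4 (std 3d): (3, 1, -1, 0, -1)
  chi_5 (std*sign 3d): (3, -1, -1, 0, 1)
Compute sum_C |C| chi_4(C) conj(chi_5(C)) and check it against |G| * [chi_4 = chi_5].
Sum = 0; so <chi_4, chi_5> = 0 (distinct irreducibles are orthogonal).

Proof sketch: Compute term by term over conjugacy classes (|C| * chi_4(C) * conj(chi_5(C))):
  1*(3)*conj(3) + 6*(1)*conj(-1) + 3*(-1)*conj(-1) + 8*(0)*conj(0) + 6*(-1)*conj(1)
  = (9) + (-6) + (3) + (0) + (-6)
  = 0.
Dividing by |G| = 24 gives 0/24 = 0, matching the row-orthogonality relation <chi_4, chi_5> = [chi_4 = chi_5].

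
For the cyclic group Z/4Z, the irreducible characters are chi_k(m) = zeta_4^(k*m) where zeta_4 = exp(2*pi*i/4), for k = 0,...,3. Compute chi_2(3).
chi_2(3) = zeta_4^6 = -1

Working: chi_2(3) = zeta_4^(2*3) = zeta_4^6. Since zeta_4^4 = 1, this equals zeta_4^2 = exp(2*pi*i*2/4) = -1.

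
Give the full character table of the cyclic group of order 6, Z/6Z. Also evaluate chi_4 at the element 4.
Character table of Z/6Z (irreps indexed chi_0,...,chi_5 with chi_k(m) = zeta_6^(k*m), zeta_6 = exp(2*pi*i/6)):
  irrep \ class  {0} (size 1)  {1} (size 1)    {2} (size 1)    {3} (size 1)  {4} (size 1)    {5} (size 1)  
  chi_0          1             1               1               1             1               1             
  chi_1          1             exp(I*pi/3)     exp(2*I*pi/3)   -1            exp(-2*I*pi/3)  exp(-I*pi/3)  
  chi_2          1             exp(2*I*pi/3)   exp(-2*I*pi/3)  1             exp(2*I*pi/3)   exp(-2*I*pi/3)
  chi_3          1             -1              1               -1            1               -1            
  chi_4          1             exp(-2*I*pi/3)  exp(2*I*pi/3)   1             exp(-2*I*pi/3)  exp(2*I*pi/3) 
  chi_5          1             exp(-I*pi/3)    exp(-2*I*pi/3)  -1            exp(2*I*pi/3)   exp(I*pi/3)   

Spot check: chi_4(4) = zeta_6^(4*4) = zeta_6^16 = exp(-2*I*pi/3).

Why: Z/6Z is abelian, so all 6 irreducible complex representations are 1-dimensional. They are given by chi_k(m) = zeta_6^(k*m) for k = 0,...,5. Row orthogonality: sum_m chi_k(m) conj(chi_l(m)) = 6 * [k = l].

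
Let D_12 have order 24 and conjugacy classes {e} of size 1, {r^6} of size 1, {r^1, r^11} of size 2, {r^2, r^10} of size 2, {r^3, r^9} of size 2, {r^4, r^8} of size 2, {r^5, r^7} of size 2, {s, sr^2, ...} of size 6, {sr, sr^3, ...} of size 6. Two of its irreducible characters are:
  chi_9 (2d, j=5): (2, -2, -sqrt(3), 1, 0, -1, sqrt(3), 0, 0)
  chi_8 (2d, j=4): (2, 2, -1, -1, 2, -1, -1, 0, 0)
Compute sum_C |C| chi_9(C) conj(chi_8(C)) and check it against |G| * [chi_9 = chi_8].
Sum = 0; so <chi_9, chi_8> = 0 (distinct irreducibles are orthogonal).

Proof sketch: Compute term by term over conjugacy classes (|C| * chi_9(C) * conj(chi_8(C))):
  1*(2)*conj(2) + 1*(-2)*conj(2) + 2*(-sqrt(3))*conj(-1) + 2*(1)*conj(-1) + 2*(0)*conj(2) + 2*(-1)*conj(-1) + 2*(sqrt(3))*conj(-1) + 6*(0)*conj(0) + 6*(0)*conj(0)
  = (4) + (-4) + (2*sqrt(3)) + (-2) + (0) + (2) + (-2*sqrt(3)) + (0) + (0)
  = 0.
Dividing by |G| = 24 gives 0/24 = 0, matching the row-orthogonality relation <chi_9, chi_8> = [chi_9 = chi_8].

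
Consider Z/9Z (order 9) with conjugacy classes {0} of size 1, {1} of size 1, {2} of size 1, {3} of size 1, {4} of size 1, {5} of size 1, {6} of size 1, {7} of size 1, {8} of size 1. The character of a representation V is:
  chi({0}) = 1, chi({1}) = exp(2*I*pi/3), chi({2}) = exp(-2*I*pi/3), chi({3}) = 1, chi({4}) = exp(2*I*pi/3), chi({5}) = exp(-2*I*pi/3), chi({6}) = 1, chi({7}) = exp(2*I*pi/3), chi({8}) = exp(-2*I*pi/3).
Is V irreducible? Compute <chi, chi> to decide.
Irreducible: <chi, chi> = 1.

Why: <chi, chi> = (1/|G|) sum_C |C| * |chi(C)|^2 = (1/9)[1*|1|^2 + 1*|exp(2*I*pi/3)|^2 + 1*|exp(-2*I*pi/3)|^2 + 1*|1|^2 + 1*|exp(2*I*pi/3)|^2 + 1*|exp(-2*I*pi/3)|^2 + 1*|1|^2 + 1*|exp(2*I*pi/3)|^2 + 1*|exp(-2*I*pi/3)|^2]
  = (1/9)[(1) + (1) + (1) + (1) + (1) + (1) + (1) + (1) + (1)] = 9/9 = 1.
(Exp terms are combined using exp(i*s)*conj(exp(i*t)) = exp(i*(s-t)), and sums of them are collapsed using the identity that for every m > 1 the m distinct m-th roots of unity sum to 0, e.g. 1 + exp(2*I*pi/3) + exp(-2*I*pi/3) = 0.)
A character is irreducible iff <chi, chi> = 1, so this representation is irreducible.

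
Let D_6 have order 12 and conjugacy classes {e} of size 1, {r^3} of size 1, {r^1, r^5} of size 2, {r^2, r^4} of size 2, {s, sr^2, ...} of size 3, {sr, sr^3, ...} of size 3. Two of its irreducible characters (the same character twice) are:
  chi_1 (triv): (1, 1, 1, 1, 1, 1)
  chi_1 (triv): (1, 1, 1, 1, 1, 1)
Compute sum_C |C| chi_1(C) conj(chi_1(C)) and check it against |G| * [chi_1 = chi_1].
Sum = 12 = |G| = 12; so <chi_1, chi_1> = 1 (norm-1 confirms irreducibility).

Explanation: Compute term by term over conjugacy classes (|C| * chi_1(C) * conj(chi_1(C))):
  1*(1)*conj(1) + 1*(1)*conj(1) + 2*(1)*conj(1) + 2*(1)*conj(1) + 3*(1)*conj(1) + 3*(1)*conj(1)
  = (1) + (1) + (2) + (2) + (3) + (3)
  = 12.
Dividing by |G| = 12 gives 12/12 = 1, matching the row-orthogonality relation <chi_1, chi_1> = [chi_1 = chi_1].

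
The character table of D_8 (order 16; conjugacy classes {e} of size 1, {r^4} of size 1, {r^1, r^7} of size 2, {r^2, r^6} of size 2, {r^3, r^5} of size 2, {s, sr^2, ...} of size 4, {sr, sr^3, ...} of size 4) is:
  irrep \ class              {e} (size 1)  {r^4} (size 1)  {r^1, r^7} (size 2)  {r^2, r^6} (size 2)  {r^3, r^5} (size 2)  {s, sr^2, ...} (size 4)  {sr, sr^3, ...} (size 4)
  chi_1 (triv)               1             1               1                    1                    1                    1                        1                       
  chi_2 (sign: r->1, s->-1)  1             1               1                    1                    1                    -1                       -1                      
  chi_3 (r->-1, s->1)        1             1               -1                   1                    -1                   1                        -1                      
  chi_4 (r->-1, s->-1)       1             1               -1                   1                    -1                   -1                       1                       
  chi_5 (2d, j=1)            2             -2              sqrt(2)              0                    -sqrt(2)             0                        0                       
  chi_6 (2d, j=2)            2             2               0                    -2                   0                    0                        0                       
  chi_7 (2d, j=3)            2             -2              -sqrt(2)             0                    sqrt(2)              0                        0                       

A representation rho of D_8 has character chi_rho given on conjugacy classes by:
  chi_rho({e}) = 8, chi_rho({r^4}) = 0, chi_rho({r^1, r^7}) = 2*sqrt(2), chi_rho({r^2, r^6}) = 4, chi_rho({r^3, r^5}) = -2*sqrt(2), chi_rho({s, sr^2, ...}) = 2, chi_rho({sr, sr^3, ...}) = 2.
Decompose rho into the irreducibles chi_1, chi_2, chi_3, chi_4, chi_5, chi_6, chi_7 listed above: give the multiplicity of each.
Multiplicities: chi_1: 2, chi_2: 0, chi_3: 1, chi_4: 1, chi_5: 2, chi_6: 0, chi_7: 0.

Details: Use <chi_rho, chi> = (1/|G|) sum_C |C| * chi_rho(C) * conj(chi(C)) with |G| = 16 for each irreducible chi in the table:
  <chi_rho, chi_1> = (1/16)[1*(8)*conj(1) + 1*(0)*conj(1) + 2*(2*sqrt(2))*conj(1) + 2*(4)*conj(1) + 2*(-2*sqrt(2))*conj(1) + 4*(2)*conj(1) + 4*(2)*conj(1)]
      = (1/16)[(8) + (0) + (4*sqrt(2)) + (8) + (-4*sqrt(2)) + (8) + (8)] = 32/16 = 2
  <chi_rho, chi_2> = (1/16)[1*(8)*conj(1) + 1*(0)*conj(1) + 2*(2*sqrt(2))*conj(1) + 2*(4)*conj(1) + 2*(-2*sqrt(2))*conj(1) + 4*(2)*conj(-1) + 4*(2)*conj(-1)]
      = (1/16)[(8) + (0) + (4*sqrt(2)) + (8) + (-4*sqrt(2)) + (-8) + (-8)] = 0/16 = 0
  <chi_rho, chi_3> = (1/16)[1*(8)*conj(1) + 1*(0)*conj(1) + 2*(2*sqrt(2))*conj(-1) + 2*(4)*conj(1) + 2*(-2*sqrt(2))*conj(-1) + 4*(2)*conj(1) + 4*(2)*conj(-1)]
      = (1/16)[(8) + (0) + (-4*sqrt(2)) + (8) + (4*sqrt(2)) + (8) + (-8)] = 16/16 = 1
  <chi_rho, chi_4> = (1/16)[1*(8)*conj(1) + 1*(0)*conj(1) + 2*(2*sqrt(2))*conj(-1) + 2*(4)*conj(1) + 2*(-2*sqrt(2))*conj(-1) + 4*(2)*conj(-1) + 4*(2)*conj(1)]
      = (1/16)[(8) + (0) + (-4*sqrt(2)) + (8) + (4*sqrt(2)) + (-8) + (8)] = 16/16 = 1
  <chi_rho, chi_5> = (1/16)[1*(8)*conj(2) + 1*(0)*conj(-2) + 2*(2*sqrt(2))*conj(sqrt(2)) + 2*(4)*conj(0) + 2*(-2*sqrt(2))*conj(-sqrt(2)) + 4*(2)*conj(0) + 4*(2)*conj(0)]
      = (1/16)[(16) + (0) + (8) + (0) + (8) + (0) + (0)] = 32/16 = 2
  <chi_rho, chi_6> = (1/16)[1*(8)*conj(2) + 1*(0)*conj(2) + 2*(2*sqrt(2))*conj(0) + 2*(4)*conj(-2) + 2*(-2*sqrt(2))*conj(0) + 4*(2)*conj(0) + 4*(2)*conj(0)]
      = (1/16)[(16) + (0) + (0) + (-16) + (0) + (0) + (0)] = 0/16 = 0
  <chi_rho, chi_7> = (1/16)[1*(8)*conj(2) + 1*(0)*conj(-2) + 2*(2*sqrt(2))*conj(-sqrt(2)) + 2*(4)*conj(0) + 2*(-2*sqrt(2))*conj(sqrt(2)) + 4*(2)*conj(0) + 4*(2)*conj(0)]
      = (1/16)[(16) + (0) + (-8) + (0) + (-8) + (0) + (0)] = 0/16 = 0
Dimension check: dim(rho) = sum (mult * dim) = 2*1 + 0*1 + 1*1 + 1*1 + 2*2 + 0*2 + 0*2 = 8 = chi_rho(e) = 8.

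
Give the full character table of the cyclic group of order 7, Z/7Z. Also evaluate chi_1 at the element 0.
Character table of Z/7Z (irreps indexed chi_0,...,chi_6 with chi_k(m) = zeta_7^(k*m), zeta_7 = exp(2*pi*i/7)):
  irrep \ class  {0} (size 1)  {1} (size 1)    {2} (size 1)    {3} (size 1)    {4} (size 1)    {5} (size 1)    {6} (size 1)  
  chi_0          1             1               1               1               1               1               1             
  chi_1          1             exp(2*I*pi/7)   exp(4*I*pi/7)   exp(6*I*pi/7)   exp(-6*I*pi/7)  exp(-4*I*pi/7)  exp(-2*I*pi/7)
  chi_2          1             exp(4*I*pi/7)   exp(-6*I*pi/7)  exp(-2*I*pi/7)  exp(2*I*pi/7)   exp(6*I*pi/7)   exp(-4*I*pi/7)
  chi_3          1             exp(6*I*pi/7)   exp(-2*I*pi/7)  exp(4*I*pi/7)   exp(-4*I*pi/7)  exp(2*I*pi/7)   exp(-6*I*pi/7)
  chi_4          1             exp(-6*I*pi/7)  exp(2*I*pi/7)   exp(-4*I*pi/7)  exp(4*I*pi/7)   exp(-2*I*pi/7)  exp(6*I*pi/7) 
  chi_5          1             exp(-4*I*pi/7)  exp(6*I*pi/7)   exp(2*I*pi/7)   exp(-2*I*pi/7)  exp(-6*I*pi/7)  exp(4*I*pi/7) 
  chi_6          1             exp(-2*I*pi/7)  exp(-4*I*pi/7)  exp(-6*I*pi/7)  exp(6*I*pi/7)   exp(4*I*pi/7)   exp(2*I*pi/7) 

Spot check: chi_1(0) = zeta_7^(1*0) = zeta_7^0 = 1.

Details: Z/7Z is abelian, so all 7 irreducible complex representations are 1-dimensional. They are given by chi_k(m) = zeta_7^(k*m) for k = 0,...,6. Row orthogonality: sum_m chi_k(m) conj(chi_l(m)) = 7 * [k = l].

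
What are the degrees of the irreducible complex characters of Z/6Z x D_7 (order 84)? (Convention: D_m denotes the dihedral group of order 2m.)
Dimensions: 1, 1, 1, 1, 1, 1, 1, 1, 1, 1, 1, 1, 2, 2, 2, 2, 2, 2, 2, 2, 2, 2, 2, 2, 2, 2, 2, 2, 2, 2

Details: There are 30 irreducibles (= number of conjugacy classes). Their dimensions d_i satisfy sum d_i^2 = |G| = 84: 1 + 1 + 1 + 1 + 1 + 1 + 1 + 1 + 1 + 1 + 1 + 1 + 4 + 4 + 4 + 4 + 4 + 4 + 4 + 4 + 4 + 4 + 4 + 4 + 4 + 4 + 4 + 4 + 4 + 4 = 84. (For the product with Z/6Z: each of the 6 1-dim characters of Z/6Z tensors with each irrep of D_7, giving 6 copies of each D_7-dimension.)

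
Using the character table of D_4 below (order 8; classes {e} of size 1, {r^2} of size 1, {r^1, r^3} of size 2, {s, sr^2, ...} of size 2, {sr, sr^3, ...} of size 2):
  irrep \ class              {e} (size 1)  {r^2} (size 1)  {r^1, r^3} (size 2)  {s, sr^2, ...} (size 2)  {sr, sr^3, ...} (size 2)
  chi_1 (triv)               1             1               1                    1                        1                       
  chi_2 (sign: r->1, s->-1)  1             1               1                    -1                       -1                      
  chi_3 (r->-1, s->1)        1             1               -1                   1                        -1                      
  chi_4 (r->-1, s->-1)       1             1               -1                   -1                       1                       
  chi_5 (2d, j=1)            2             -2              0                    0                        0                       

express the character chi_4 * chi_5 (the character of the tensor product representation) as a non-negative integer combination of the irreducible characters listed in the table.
chi_4 tensor chi_5 = chi_5 (all other irreducibles have multiplicity 0).

Solution. The character of a tensor product is the pointwise product (chi_4 * chi_5)(C) = chi_4(C) * chi_5(C):
  {e}: (1)*(2), {r^2}: (1)*(-2), {r^1, r^3}: (-1)*(0), {s, sr^2, ...}: (-1)*(0), {sr, sr^3, ...}: (1)*(0)
so (chi_4 * chi_5) takes values
  {e} -> 2, {r^2} -> -2, {r^1, r^3} -> 0, {s, sr^2, ...} -> 0, {sr, sr^3, ...} -> 0.
Now take the inner product of this character with each irreducible chi from the table, <chi_4*chi_5, chi> = (1/8) sum_C |C| (chi_4*chi_5)(C) conj(chi(C)):
  <chi_4*chi_5, chi_1> = (1/8)[1*(2)*conj(1) + 1*(-2)*conj(1) + 2*(0)*conj(1) + 2*(0)*conj(1) + 2*(0)*conj(1)]
      = (1/8)[(2) + (-2) + (0) + (0) + (0)] = 0/8 = 0
  <chi_4*chi_5, chi_2> = (1/8)[1*(2)*conj(1) + 1*(-2)*conj(1) + 2*(0)*conj(1) + 2*(0)*conj(-1) + 2*(0)*conj(-1)]
      = (1/8)[(2) + (-2) + (0) + (0) + (0)] = 0/8 = 0
  <chi_4*chi_5, chi_3> = (1/8)[1*(2)*conj(1) + 1*(-2)*conj(1) + 2*(0)*conj(-1) + 2*(0)*conj(1) + 2*(0)*conj(-1)]
      = (1/8)[(2) + (-2) + (0) + (0) + (0)] = 0/8 = 0
  <chi_4*chi_5, chi_4> = (1/8)[1*(2)*conj(1) + 1*(-2)*conj(1) + 2*(0)*conj(-1) + 2*(0)*conj(-1) + 2*(0)*conj(1)]
      = (1/8)[(2) + (-2) + (0) + (0) + (0)] = 0/8 = 0
  <chi_4*chi_5, chi_5> = (1/8)[1*(2)*conj(2) + 1*(-2)*conj(-2) + 2*(0)*conj(0) + 2*(0)*conj(0) + 2*(0)*conj(0)]
      = (1/8)[(4) + (4) + (0) + (0) + (0)] = 8/8 = 1
Hence the multiplicities are chi_5: 1. Dimension check: dim(chi_4)*dim(chi_5) = 1*2 = 2 and sum (mult * dim) = 1*2 = 2.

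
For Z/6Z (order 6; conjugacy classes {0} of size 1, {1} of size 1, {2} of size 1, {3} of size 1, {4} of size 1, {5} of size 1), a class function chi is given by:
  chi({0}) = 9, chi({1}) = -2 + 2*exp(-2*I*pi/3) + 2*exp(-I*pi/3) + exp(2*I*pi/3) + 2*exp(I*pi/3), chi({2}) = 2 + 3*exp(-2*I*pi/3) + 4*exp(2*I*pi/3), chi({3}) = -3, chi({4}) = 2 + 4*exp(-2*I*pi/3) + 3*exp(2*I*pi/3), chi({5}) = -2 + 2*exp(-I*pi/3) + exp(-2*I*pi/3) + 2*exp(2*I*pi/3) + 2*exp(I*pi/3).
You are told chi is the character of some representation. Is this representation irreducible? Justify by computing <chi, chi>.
Not irreducible (reducible): <chi, chi> = 17 > 1.

Solution. <chi, chi> = (1/|G|) sum_C |C| * |chi(C)|^2 = (1/6)[1*|9|^2 + 1*|-2 + 2*exp(-2*I*pi/3) + 2*exp(-I*pi/3) + exp(2*I*pi/3) + 2*exp(I*pi/3)|^2 + 1*|2 + 3*exp(-2*I*pi/3) + 4*exp(2*I*pi/3)|^2 + 1*|-3|^2 + 1*|2 + 4*exp(-2*I*pi/3) + 3*exp(2*I*pi/3)|^2 + 1*|-2 + 2*exp(-I*pi/3) + exp(-2*I*pi/3) + 2*exp(2*I*pi/3) + 2*exp(I*pi/3)|^2]
  = (1/6)[(81) + (3) + (3) + (9) + (3) + (3)] = 102/6 = 17.
(Exp terms are combined using exp(i*s)*conj(exp(i*t)) = exp(i*(s-t)), and sums of them are collapsed using the identity that for every m > 1 the m distinct m-th roots of unity sum to 0, e.g. 1 + exp(2*I*pi/3) + exp(-2*I*pi/3) = 0.)
A character is irreducible iff <chi, chi> = 1, so this representation is reducible.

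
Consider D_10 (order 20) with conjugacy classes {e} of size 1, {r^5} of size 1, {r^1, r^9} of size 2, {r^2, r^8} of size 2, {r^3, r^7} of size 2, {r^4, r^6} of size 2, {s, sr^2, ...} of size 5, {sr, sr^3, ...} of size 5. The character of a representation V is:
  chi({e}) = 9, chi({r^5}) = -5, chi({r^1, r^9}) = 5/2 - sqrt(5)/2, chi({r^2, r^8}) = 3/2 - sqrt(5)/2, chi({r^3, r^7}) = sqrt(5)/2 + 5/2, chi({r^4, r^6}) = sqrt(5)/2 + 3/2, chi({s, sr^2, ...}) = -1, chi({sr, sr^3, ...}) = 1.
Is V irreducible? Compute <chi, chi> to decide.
Not irreducible (reducible): <chi, chi> = 8 > 1.

<chi, chi> = (1/|G|) sum_C |C| * |chi(C)|^2 = (1/20)[1*|9|^2 + 1*|-5|^2 + 2*|5/2 - sqrt(5)/2|^2 + 2*|3/2 - sqrt(5)/2|^2 + 2*|sqrt(5)/2 + 5/2|^2 + 2*|sqrt(5)/2 + 3/2|^2 + 5*|-1|^2 + 5*|1|^2]
  = (1/20)[(81) + (25) + (15 - 5*sqrt(5)) + (7 - 3*sqrt(5)) + (5*sqrt(5) + 15) + (3*sqrt(5) + 7) + (5) + (5)] = 160/20 = 8.
A character is irreducible iff <chi, chi> = 1, so this representation is reducible.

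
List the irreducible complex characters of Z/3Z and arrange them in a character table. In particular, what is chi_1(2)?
Character table of Z/3Z (irreps indexed chi_0,...,chi_2 with chi_k(m) = zeta_3^(k*m), zeta_3 = exp(2*pi*i/3)):
  irrep \ class  {0} (size 1)  {1} (size 1)    {2} (size 1)  
  chi_0          1             1               1             
  chi_1          1             exp(2*I*pi/3)   exp(-2*I*pi/3)
  chi_2          1             exp(-2*I*pi/3)  exp(2*I*pi/3) 

Spot check: chi_1(2) = zeta_3^(1*2) = zeta_3^2 = exp(-2*I*pi/3).

Why: Z/3Z is abelian, so all 3 irreducible complex representations are 1-dimensional. They are given by chi_k(m) = zeta_3^(k*m) for k = 0,...,2. Row orthogonality: sum_m chi_k(m) conj(chi_l(m)) = 3 * [k = l].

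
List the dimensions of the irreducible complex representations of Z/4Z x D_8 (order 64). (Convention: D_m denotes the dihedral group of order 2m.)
Dimensions: 1, 1, 1, 1, 1, 1, 1, 1, 1, 1, 1, 1, 1, 1, 1, 1, 2, 2, 2, 2, 2, 2, 2, 2, 2, 2, 2, 2

Working: There are 28 irreducibles (= number of conjugacy classes). Their dimensions d_i satisfy sum d_i^2 = |G| = 64: 1 + 1 + 1 + 1 + 1 + 1 + 1 + 1 + 1 + 1 + 1 + 1 + 1 + 1 + 1 + 1 + 4 + 4 + 4 + 4 + 4 + 4 + 4 + 4 + 4 + 4 + 4 + 4 = 64. (For the product with Z/4Z: each of the 4 1-dim characters of Z/4Z tensors with each irrep of D_8, giving 4 copies of each D_8-dimension.)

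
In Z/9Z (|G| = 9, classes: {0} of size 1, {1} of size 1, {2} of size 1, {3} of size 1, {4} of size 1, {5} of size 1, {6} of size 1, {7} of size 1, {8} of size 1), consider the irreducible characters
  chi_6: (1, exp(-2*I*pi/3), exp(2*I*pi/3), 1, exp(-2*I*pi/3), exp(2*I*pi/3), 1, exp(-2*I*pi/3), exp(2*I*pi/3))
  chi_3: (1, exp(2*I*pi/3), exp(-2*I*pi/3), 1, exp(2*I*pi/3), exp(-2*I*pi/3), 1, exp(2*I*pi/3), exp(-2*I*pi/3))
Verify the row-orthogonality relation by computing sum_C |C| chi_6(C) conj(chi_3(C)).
Sum = 0; so <chi_6, chi_3> = 0 (distinct irreducibles are orthogonal).

Working: Compute term by term over conjugacy classes (|C| * chi_6(C) * conj(chi_3(C))):
  1*(1)*conj(1) + 1*(exp(-2*I*pi/3))*conj(exp(2*I*pi/3)) + 1*(exp(2*I*pi/3))*conj(exp(-2*I*pi/3)) + 1*(1)*conj(1) + 1*(exp(-2*I*pi/3))*conj(exp(2*I*pi/3)) + 1*(exp(2*I*pi/3))*conj(exp(-2*I*pi/3)) + 1*(1)*conj(1) + 1*(exp(-2*I*pi/3))*conj(exp(2*I*pi/3)) + 1*(exp(2*I*pi/3))*conj(exp(-2*I*pi/3))
  = (1) + (exp(2*I*pi/3)) + (exp(-2*I*pi/3)) + (1) + (exp(2*I*pi/3)) + (exp(-2*I*pi/3)) + (1) + (exp(2*I*pi/3)) + (exp(-2*I*pi/3))
  = 0.
(Exp terms are combined using exp(i*s)*conj(exp(i*t)) = exp(i*(s-t)), and sums of them are collapsed using the identity that for every m > 1 the m distinct m-th roots of unity sum to 0, e.g. 1 + exp(2*I*pi/3) + exp(-2*I*pi/3) = 0.)
Dividing by |G| = 9 gives 0/9 = 0, matching the row-orthogonality relation <chi_6, chi_3> = [chi_6 = chi_3].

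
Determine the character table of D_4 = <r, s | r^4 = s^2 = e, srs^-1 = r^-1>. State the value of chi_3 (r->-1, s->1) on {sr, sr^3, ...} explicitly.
Conjugacy classes: {e} of size 1, {r^2} of size 1, {r^1, r^3} of size 2, {s, sr^2, ...} of size 2, {sr, sr^3, ...} of size 2.
Character table:
  irrep \ class              {e} (size 1)  {r^2} (size 1)  {r^1, r^3} (size 2)  {s, sr^2, ...} (size 2)  {sr, sr^3, ...} (size 2)
  chi_1 (triv)               1             1               1                    1                        1                       
  chi_2 (sign: r->1, s->-1)  1             1               1                    -1                       -1                      
  chi_3 (r->-1, s->1)        1             1               -1                   1                        -1                      
  chi_4 (r->-1, s->-1)       1             1               -1                   -1                       1                       
  chi_5 (2d, j=1)            2             -2              0                    0                        0                       

Spot check: chi_3 (r->-1, s->1) on {sr, sr^3, ...} = -1.

Details: D_4 has order 2*4 = 8 with 5 conjugacy classes, hence 5 irreducibles. Sum of squared dims 1 + 1 + 1 + 1 + 4 = 8 = |G|. Linear characters come from the abelianisation; the 2-dimensional irreps have character r^k -> 2*cos(2*pi*j*k/4), reflections -> 0.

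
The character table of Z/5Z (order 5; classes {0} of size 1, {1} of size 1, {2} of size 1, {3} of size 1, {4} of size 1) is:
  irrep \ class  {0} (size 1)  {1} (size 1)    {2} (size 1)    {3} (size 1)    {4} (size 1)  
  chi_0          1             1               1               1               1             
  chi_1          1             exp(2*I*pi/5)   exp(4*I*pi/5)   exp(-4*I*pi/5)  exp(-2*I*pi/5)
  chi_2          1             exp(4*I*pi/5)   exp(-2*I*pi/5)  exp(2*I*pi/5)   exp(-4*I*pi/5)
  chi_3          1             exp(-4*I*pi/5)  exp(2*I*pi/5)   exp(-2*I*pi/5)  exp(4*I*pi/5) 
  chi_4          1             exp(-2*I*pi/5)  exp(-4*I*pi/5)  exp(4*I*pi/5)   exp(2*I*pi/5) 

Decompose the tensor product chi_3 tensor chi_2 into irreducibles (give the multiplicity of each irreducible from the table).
chi_3 tensor chi_2 = chi_0 (all other irreducibles have multiplicity 0).

Explanation: The character of a tensor product is the pointwise product (chi_3 * chi_2)(C) = chi_3(C) * chi_2(C):
  {0}: (1)*(1), {1}: (exp(-4*I*pi/5))*(exp(4*I*pi/5)), {2}: (exp(2*I*pi/5))*(exp(-2*I*pi/5)), {3}: (exp(-2*I*pi/5))*(exp(2*I*pi/5)), {4}: (exp(4*I*pi/5))*(exp(-4*I*pi/5))
so (chi_3 * chi_2) takes values
  {0} -> 1, {1} -> 1, {2} -> 1, {3} -> 1, {4} -> 1.
Now take the inner product of this character with each irreducible chi from the table, <chi_3*chi_2, chi> = (1/5) sum_C |C| (chi_3*chi_2)(C) conj(chi(C)):
  <chi_3*chi_2, chi_0> = (1/5)[1*(1)*conj(1) + 1*(1)*conj(1) + 1*(1)*conj(1) + 1*(1)*conj(1) + 1*(1)*conj(1)]
      = (1/5)[(1) + (1) + (1) + (1) + (1)] = 5/5 = 1
  <chi_3*chi_2, chi_1> = (1/5)[1*(1)*conj(1) + 1*(1)*conj(exp(2*I*pi/5)) + 1*(1)*conj(exp(4*I*pi/5)) + 1*(1)*conj(exp(-4*I*pi/5)) + 1*(1)*conj(exp(-2*I*pi/5))]
      = (1/5)[(1) + (exp(-2*I*pi/5)) + (exp(-4*I*pi/5)) + (exp(4*I*pi/5)) + (exp(2*I*pi/5))] = 0/5 = 0
  <chi_3*chi_2, chi_2> = (1/5)[1*(1)*conj(1) + 1*(1)*conj(exp(4*I*pi/5)) + 1*(1)*conj(exp(-2*I*pi/5)) + 1*(1)*conj(exp(2*I*pi/5)) + 1*(1)*conj(exp(-4*I*pi/5))]
      = (1/5)[(1) + (exp(-4*I*pi/5)) + (exp(2*I*pi/5)) + (exp(-2*I*pi/5)) + (exp(4*I*pi/5))] = 0/5 = 0
  <chi_3*chi_2, chi_3> = (1/5)[1*(1)*conj(1) + 1*(1)*conj(exp(-4*I*pi/5)) + 1*(1)*conj(exp(2*I*pi/5)) + 1*(1)*conj(exp(-2*I*pi/5)) + 1*(1)*conj(exp(4*I*pi/5))]
      = (1/5)[(1) + (exp(4*I*pi/5)) + (exp(-2*I*pi/5)) + (exp(2*I*pi/5)) + (exp(-4*I*pi/5))] = 0/5 = 0
  <chi_3*chi_2, chi_4> = (1/5)[1*(1)*conj(1) + 1*(1)*conj(exp(-2*I*pi/5)) + 1*(1)*conj(exp(-4*I*pi/5)) + 1*(1)*conj(exp(4*I*pi/5)) + 1*(1)*conj(exp(2*I*pi/5))]
      = (1/5)[(1) + (exp(2*I*pi/5)) + (exp(4*I*pi/5)) + (exp(-4*I*pi/5)) + (exp(-2*I*pi/5))] = 0/5 = 0
(Exp terms are combined using exp(i*s)*conj(exp(i*t)) = exp(i*(s-t)), and sums of them are collapsed using the identity that for every m > 1 the m distinct m-th roots of unity sum to 0, e.g. 1 + exp(2*I*pi/3) + exp(-2*I*pi/3) = 0.)
Hence the multiplicities are chi_0: 1. Dimension check: dim(chi_3)*dim(chi_2) = 1*1 = 1 and sum (mult * dim) = 1*1 = 1.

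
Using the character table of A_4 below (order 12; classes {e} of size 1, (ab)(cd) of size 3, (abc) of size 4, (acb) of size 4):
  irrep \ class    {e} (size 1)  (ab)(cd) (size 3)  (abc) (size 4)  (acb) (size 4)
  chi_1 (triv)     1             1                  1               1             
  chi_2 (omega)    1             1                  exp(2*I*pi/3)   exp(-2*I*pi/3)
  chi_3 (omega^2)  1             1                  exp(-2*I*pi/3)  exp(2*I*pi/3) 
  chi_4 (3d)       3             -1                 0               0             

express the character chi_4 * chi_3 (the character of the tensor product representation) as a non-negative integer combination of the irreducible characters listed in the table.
chi_4 tensor chi_3 = chi_4 (all other irreducibles have multiplicity 0).

Reasoning: The character of a tensor product is the pointwise product (chi_4 * chi_3)(C) = chi_4(C) * chi_3(C):
  {e}: (3)*(1), (ab)(cd): (-1)*(1), (abc): (0)*(exp(-2*I*pi/3)), (acb): (0)*(exp(2*I*pi/3))
so (chi_4 * chi_3) takes values
  {e} -> 3, (ab)(cd) -> -1, (abc) -> 0, (acb) -> 0.
Now take the inner product of this character with each irreducible chi from the table, <chi_4*chi_3, chi> = (1/12) sum_C |C| (chi_4*chi_3)(C) conj(chi(C)):
  <chi_4*chi_3, chi_1> = (1/12)[1*(3)*conj(1) + 3*(-1)*conj(1) + 4*(0)*conj(1) + 4*(0)*conj(1)]
      = (1/12)[(3) + (-3) + (0) + (0)] = 0/12 = 0
  <chi_4*chi_3, chi_2> = (1/12)[1*(3)*conj(1) + 3*(-1)*conj(1) + 4*(0)*conj(exp(2*I*pi/3)) + 4*(0)*conj(exp(-2*I*pi/3))]
      = (1/12)[(3) + (-3) + (0) + (0)] = 0/12 = 0
  <chi_4*chi_3, chi_3> = (1/12)[1*(3)*conj(1) + 3*(-1)*conj(1) + 4*(0)*conj(exp(-2*I*pi/3)) + 4*(0)*conj(exp(2*I*pi/3))]
      = (1/12)[(3) + (-3) + (0) + (0)] = 0/12 = 0
  <chi_4*chi_3, chi_4> = (1/12)[1*(3)*conj(3) + 3*(-1)*conj(-1) + 4*(0)*conj(0) + 4*(0)*conj(0)]
      = (1/12)[(9) + (3) + (0) + (0)] = 12/12 = 1
(Exp terms are combined using exp(i*s)*conj(exp(i*t)) = exp(i*(s-t)), and sums of them are collapsed using the identity that for every m > 1 the m distinct m-th roots of unity sum to 0, e.g. 1 + exp(2*I*pi/3) + exp(-2*I*pi/3) = 0.)
Hence the multiplicities are chi_4: 1. Dimension check: dim(chi_4)*dim(chi_3) = 3*1 = 3 and sum (mult * dim) = 1*3 = 3.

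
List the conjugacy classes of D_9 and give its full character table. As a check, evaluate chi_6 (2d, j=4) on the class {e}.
Conjugacy classes: {e} of size 1, {r^1, r^8} of size 2, {r^2, r^7} of size 2, {r^3, r^6} of size 2, {r^4, r^5} of size 2, {s, sr, ..., sr^8} of size 9.
Character table:
  irrep \ class              {e} (size 1)  {r^1, r^8} (size 2)  {r^2, r^7} (size 2)  {r^3, r^6} (size 2)  {r^4, r^5} (size 2)  {s, sr, ..., sr^8} (size 9)
  chi_1 (triv)               1             1                    1                    1                    1                    1                          
  chi_2 (sign: r->1, s->-1)  1             1                    1                    1                    1                    -1                         
  chi_3 (2d, j=1)            2             2*cos(2*pi/9)        2*cos(4*pi/9)        -1                   -2*cos(pi/9)         0                          
  chi_4 (2d, j=2)            2             2*cos(4*pi/9)        -2*cos(pi/9)         -1                   2*cos(2*pi/9)        0                          
  chi_5 (2d, j=3)            2             -1                   -1                   2                    -1                   0                          
  chi_6 (2d, j=4)            2             -2*cos(pi/9)         2*cos(2*pi/9)        -1                   2*cos(4*pi/9)        0                          

Spot check: chi_6 (2d, j=4) on {e} = 2.

D_9 has order 2*9 = 18 with 6 conjugacy classes, hence 6 irreducibles. Sum of squared dims 1 + 1 + 4 + 4 + 4 + 4 = 18 = |G|. Linear characters come from the abelianisation; the 2-dimensional irreps have character r^k -> 2*cos(2*pi*j*k/9), reflections -> 0.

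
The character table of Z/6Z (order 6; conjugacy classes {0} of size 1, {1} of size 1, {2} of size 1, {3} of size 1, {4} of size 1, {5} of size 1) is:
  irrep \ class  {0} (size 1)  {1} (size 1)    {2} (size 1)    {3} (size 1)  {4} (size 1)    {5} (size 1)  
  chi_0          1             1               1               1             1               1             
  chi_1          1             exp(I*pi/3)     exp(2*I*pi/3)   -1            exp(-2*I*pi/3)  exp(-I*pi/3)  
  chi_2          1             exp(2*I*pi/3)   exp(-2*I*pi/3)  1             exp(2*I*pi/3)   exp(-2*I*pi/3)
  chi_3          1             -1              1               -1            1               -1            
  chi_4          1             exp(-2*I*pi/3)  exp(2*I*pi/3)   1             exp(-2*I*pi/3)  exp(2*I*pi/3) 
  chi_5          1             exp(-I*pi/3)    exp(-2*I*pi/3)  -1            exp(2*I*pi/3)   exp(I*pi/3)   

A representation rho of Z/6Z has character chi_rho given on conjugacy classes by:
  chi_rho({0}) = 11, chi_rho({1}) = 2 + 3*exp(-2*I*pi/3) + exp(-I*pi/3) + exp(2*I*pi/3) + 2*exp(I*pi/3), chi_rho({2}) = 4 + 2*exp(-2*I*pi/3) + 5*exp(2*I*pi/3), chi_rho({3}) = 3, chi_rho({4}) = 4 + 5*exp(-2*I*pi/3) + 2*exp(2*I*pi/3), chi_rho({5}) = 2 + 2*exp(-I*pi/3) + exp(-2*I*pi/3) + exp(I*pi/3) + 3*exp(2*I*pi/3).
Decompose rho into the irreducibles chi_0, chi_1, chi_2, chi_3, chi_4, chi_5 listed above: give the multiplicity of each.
Multiplicities: chi_0: 3, chi_1: 2, chi_2: 1, chi_3: 1, chi_4: 3, chi_5: 1.

Reasoning: Use <chi_rho, chi> = (1/|G|) sum_C |C| * chi_rho(C) * conj(chi(C)) with |G| = 6 for each irreducible chi in the table:
  <chi_rho, chi_0> = (1/6)[1*(11)*conj(1) + 1*(2 + 3*exp(-2*I*pi/3) + exp(-I*pi/3) + exp(2*I*pi/3) + 2*exp(I*pi/3))*conj(1) + 1*(4 + 2*exp(-2*I*pi/3) + 5*exp(2*I*pi/3))*conj(1) + 1*(3)*conj(1) + 1*(4 + 5*exp(-2*I*pi/3) + 2*exp(2*I*pi/3))*conj(1) + 1*(2 + 2*exp(-I*pi/3) + exp(-2*I*pi/3) + exp(I*pi/3) + 3*exp(2*I*pi/3))*conj(1)]
      = (1/6)[(11) + (2 + 3*exp(-2*I*pi/3) + exp(-I*pi/3) + exp(2*I*pi/3) + 2*exp(I*pi/3)) + (4 + 2*exp(-2*I*pi/3) + 5*exp(2*I*pi/3)) + (3) + (4 + 5*exp(-2*I*pi/3) + 2*exp(2*I*pi/3)) + (2 + 2*exp(-I*pi/3) + exp(-2*I*pi/3) + exp(I*pi/3) + 3*exp(2*I*pi/3))] = 18/6 = 3
  <chi_rho, chi_1> = (1/6)[1*(11)*conj(1) + 1*(2 + 3*exp(-2*I*pi/3) + exp(-I*pi/3) + exp(2*I*pi/3) + 2*exp(I*pi/3))*conj(exp(I*pi/3)) + 1*(4 + 2*exp(-2*I*pi/3) + 5*exp(2*I*pi/3))*conj(exp(2*I*pi/3)) + 1*(3)*conj(-1) + 1*(4 + 5*exp(-2*I*pi/3) + 2*exp(2*I*pi/3))*conj(exp(-2*I*pi/3)) + 1*(2 + 2*exp(-I*pi/3) + exp(-2*I*pi/3) + exp(I*pi/3) + 3*exp(2*I*pi/3))*conj(exp(-I*pi/3))]
      = (1/6)[(11) + (-1 + 2*exp(-I*pi/3) + exp(-2*I*pi/3) + exp(I*pi/3)) + (5 + 4*exp(-2*I*pi/3) + 2*exp(2*I*pi/3)) + (-3) + (5 + 2*exp(-2*I*pi/3) + 4*exp(2*I*pi/3)) + (-1 + exp(-I*pi/3) + exp(2*I*pi/3) + 2*exp(I*pi/3))] = 12/6 = 2
  <chi_rho, chi_2> = (1/6)[1*(11)*conj(1) + 1*(2 + 3*exp(-2*I*pi/3) + exp(-I*pi/3) + exp(2*I*pi/3) + 2*exp(I*pi/3))*conj(exp(2*I*pi/3)) + 1*(4 + 2*exp(-2*I*pi/3) + 5*exp(2*I*pi/3))*conj(exp(-2*I*pi/3)) + 1*(3)*conj(1) + 1*(4 + 5*exp(-2*I*pi/3) + 2*exp(2*I*pi/3))*conj(exp(2*I*pi/3)) + 1*(2 + 2*exp(-I*pi/3) + exp(-2*I*pi/3) + exp(I*pi/3) + 3*exp(2*I*pi/3))*conj(exp(-2*I*pi/3))]
      = (1/6)[(11) + (2*exp(-2*I*pi/3) + 2*exp(-I*pi/3) + 3*exp(2*I*pi/3)) + (2 + 5*exp(-2*I*pi/3) + 4*exp(2*I*pi/3)) + (3) + (2 + 4*exp(-2*I*pi/3) + 5*exp(2*I*pi/3)) + (3*exp(-2*I*pi/3) + 2*exp(2*I*pi/3) + 2*exp(I*pi/3))] = 6/6 = 1
  <chi_rho, chi_3> = (1/6)[1*(11)*conj(1) + 1*(2 + 3*exp(-2*I*pi/3) + exp(-I*pi/3) + exp(2*I*pi/3) + 2*exp(I*pi/3))*conj(-1) + 1*(4 + 2*exp(-2*I*pi/3) + 5*exp(2*I*pi/3))*conj(1) + 1*(3)*conj(-1) + 1*(4 + 5*exp(-2*I*pi/3) + 2*exp(2*I*pi/3))*conj(1) + 1*(2 + 2*exp(-I*pi/3) + exp(-2*I*pi/3) + exp(I*pi/3) + 3*exp(2*I*pi/3))*conj(-1)]
      = (1/6)[(11) + (-2 - 2*exp(I*pi/3) - exp(2*I*pi/3) - exp(-I*pi/3) - 3*exp(-2*I*pi/3)) + (4 + 2*exp(-2*I*pi/3) + 5*exp(2*I*pi/3)) + (-3) + (4 + 5*exp(-2*I*pi/3) + 2*exp(2*I*pi/3)) + (-2 - 3*exp(2*I*pi/3) - exp(I*pi/3) - exp(-2*I*pi/3) - 2*exp(-I*pi/3))] = 6/6 = 1
  <chi_rho, chi_4> = (1/6)[1*(11)*conj(1) + 1*(2 + 3*exp(-2*I*pi/3) + exp(-I*pi/3) + exp(2*I*pi/3) + 2*exp(I*pi/3))*conj(exp(-2*I*pi/3)) + 1*(4 + 2*exp(-2*I*pi/3) + 5*exp(2*I*pi/3))*conj(exp(2*I*pi/3)) + 1*(3)*conj(1) + 1*(4 + 5*exp(-2*I*pi/3) + 2*exp(2*I*pi/3))*conj(exp(-2*I*pi/3)) + 1*(2 + 2*exp(-I*pi/3) + exp(-2*I*pi/3) + exp(I*pi/3) + 3*exp(2*I*pi/3))*conj(exp(2*I*pi/3))]
      = (1/6)[(11) + (1 + exp(-2*I*pi/3) + exp(I*pi/3) + 2*exp(2*I*pi/3)) + (5 + 4*exp(-2*I*pi/3) + 2*exp(2*I*pi/3)) + (3) + (5 + 2*exp(-2*I*pi/3) + 4*exp(2*I*pi/3)) + (1 + 2*exp(-2*I*pi/3) + exp(-I*pi/3) + exp(2*I*pi/3))] = 18/6 = 3
  <chi_rho, chi_5> = (1/6)[1*(11)*conj(1) + 1*(2 + 3*exp(-2*I*pi/3) + exp(-I*pi/3) + exp(2*I*pi/3) + 2*exp(I*pi/3))*conj(exp(-I*pi/3)) + 1*(4 + 2*exp(-2*I*pi/3) + 5*exp(2*I*pi/3))*conj(exp(-2*I*pi/3)) + 1*(3)*conj(-1) + 1*(4 + 5*exp(-2*I*pi/3) + 2*exp(2*I*pi/3))*conj(exp(2*I*pi/3)) + 1*(2 + 2*exp(-I*pi/3) + exp(-2*I*pi/3) + exp(I*pi/3) + 3*exp(2*I*pi/3))*conj(exp(I*pi/3))]
      = (1/6)[(11) + (3*exp(-I*pi/3) + 2*exp(2*I*pi/3) + 2*exp(I*pi/3)) + (2 + 5*exp(-2*I*pi/3) + 4*exp(2*I*pi/3)) + (-3) + (2 + 4*exp(-2*I*pi/3) + 5*exp(2*I*pi/3)) + (2*exp(-2*I*pi/3) + 2*exp(-I*pi/3) + 3*exp(I*pi/3))] = 6/6 = 1
(Exp terms are combined using exp(i*s)*conj(exp(i*t)) = exp(i*(s-t)), and sums of them are collapsed using the identity that for every m > 1 the m distinct m-th roots of unity sum to 0, e.g. 1 + exp(2*I*pi/3) + exp(-2*I*pi/3) = 0.)
Dimension check: dim(rho) = sum (mult * dim) = 3*1 + 2*1 + 1*1 + 1*1 + 3*1 + 1*1 = 11 = chi_rho(e) = 11.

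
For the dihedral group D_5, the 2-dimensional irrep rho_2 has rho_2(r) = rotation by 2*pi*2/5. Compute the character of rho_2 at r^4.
chi_{rho_2}(r^4) = 2*cos(2*pi*2*4/5) = -sqrt(5)/2 - 1/2

Derivation: rho_2(r^4) is rotation by angle 2*pi*2*4/5, whose trace is 2*cos(2*pi*2*4/5) = -sqrt(5)/2 - 1/2.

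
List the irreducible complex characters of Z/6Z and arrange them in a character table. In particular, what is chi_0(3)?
Character table of Z/6Z (irreps indexed chi_0,...,chi_5 with chi_k(m) = zeta_6^(k*m), zeta_6 = exp(2*pi*i/6)):
  irrep \ class  {0} (size 1)  {1} (size 1)    {2} (size 1)    {3} (size 1)  {4} (size 1)    {5} (size 1)  
  chi_0          1             1               1               1             1               1             
  chi_1          1             exp(I*pi/3)     exp(2*I*pi/3)   -1            exp(-2*I*pi/3)  exp(-I*pi/3)  
  chi_2          1             exp(2*I*pi/3)   exp(-2*I*pi/3)  1             exp(2*I*pi/3)   exp(-2*I*pi/3)
  chi_3          1             -1              1               -1            1               -1            
  chi_4          1             exp(-2*I*pi/3)  exp(2*I*pi/3)   1             exp(-2*I*pi/3)  exp(2*I*pi/3) 
  chi_5          1             exp(-I*pi/3)    exp(-2*I*pi/3)  -1            exp(2*I*pi/3)   exp(I*pi/3)   

Spot check: chi_0(3) = zeta_6^(0*3) = zeta_6^0 = 1.

Justification: Z/6Z is abelian, so all 6 irreducible complex representations are 1-dimensional. They are given by chi_k(m) = zeta_6^(k*m) for k = 0,...,5. Row orthogonality: sum_m chi_k(m) conj(chi_l(m)) = 6 * [k = l].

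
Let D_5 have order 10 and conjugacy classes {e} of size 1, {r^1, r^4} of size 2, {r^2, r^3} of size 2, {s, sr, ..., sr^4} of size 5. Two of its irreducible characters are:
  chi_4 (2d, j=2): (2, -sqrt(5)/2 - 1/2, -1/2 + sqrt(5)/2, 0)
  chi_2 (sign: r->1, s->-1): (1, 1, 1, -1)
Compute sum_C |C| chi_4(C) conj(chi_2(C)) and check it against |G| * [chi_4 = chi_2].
Sum = 0; so <chi_4, chi_2> = 0 (distinct irreducibles are orthogonal).

Argument: Compute term by term over conjugacy classes (|C| * chi_4(C) * conj(chi_2(C))):
  1*(2)*conj(1) + 2*(-sqrt(5)/2 - 1/2)*conj(1) + 2*(-1/2 + sqrt(5)/2)*conj(1) + 5*(0)*conj(-1)
  = (2) + (-sqrt(5) - 1) + (-1 + sqrt(5)) + (0)
  = 0.
Dividing by |G| = 10 gives 0/10 = 0, matching the row-orthogonality relation <chi_4, chi_2> = [chi_4 = chi_2].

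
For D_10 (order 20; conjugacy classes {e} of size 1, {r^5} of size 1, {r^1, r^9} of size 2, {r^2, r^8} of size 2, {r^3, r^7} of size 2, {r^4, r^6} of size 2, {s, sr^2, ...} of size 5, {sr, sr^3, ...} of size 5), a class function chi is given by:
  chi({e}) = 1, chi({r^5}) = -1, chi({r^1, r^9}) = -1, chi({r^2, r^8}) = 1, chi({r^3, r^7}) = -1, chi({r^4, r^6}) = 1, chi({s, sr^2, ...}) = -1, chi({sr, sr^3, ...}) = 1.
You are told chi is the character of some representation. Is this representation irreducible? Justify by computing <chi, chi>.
Irreducible: <chi, chi> = 1.

Solution. <chi, chi> = (1/|G|) sum_C |C| * |chi(C)|^2 = (1/20)[1*|1|^2 + 1*|-1|^2 + 2*|-1|^2 + 2*|1|^2 + 2*|-1|^2 + 2*|1|^2 + 5*|-1|^2 + 5*|1|^2]
  = (1/20)[(1) + (1) + (2) + (2) + (2) + (2) + (5) + (5)] = 20/20 = 1.
A character is irreducible iff <chi, chi> = 1, so this representation is irreducible.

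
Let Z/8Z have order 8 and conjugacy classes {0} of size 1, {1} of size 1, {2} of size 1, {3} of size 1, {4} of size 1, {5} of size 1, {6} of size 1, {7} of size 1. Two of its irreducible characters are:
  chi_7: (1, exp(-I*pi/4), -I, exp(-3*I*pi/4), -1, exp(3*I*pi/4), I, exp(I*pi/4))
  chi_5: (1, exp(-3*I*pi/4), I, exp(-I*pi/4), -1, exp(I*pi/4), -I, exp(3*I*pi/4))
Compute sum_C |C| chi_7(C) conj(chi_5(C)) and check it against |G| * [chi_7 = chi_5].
Sum = 0; so <chi_7, chi_5> = 0 (distinct irreducibles are orthogonal).

Working: Compute term by term over conjugacy classes (|C| * chi_7(C) * conj(chi_5(C))):
  1*(1)*conj(1) + 1*(exp(-I*pi/4))*conj(exp(-3*I*pi/4)) + 1*(-I)*conj(I) + 1*(exp(-3*I*pi/4))*conj(exp(-I*pi/4)) + 1*(-1)*conj(-1) + 1*(exp(3*I*pi/4))*conj(exp(I*pi/4)) + 1*(I)*conj(-I) + 1*(exp(I*pi/4))*conj(exp(3*I*pi/4))
  = (1) + (I) + (-1) + (-I) + (1) + (I) + (-1) + (-I)
  = 0.
(Exp terms are combined using exp(i*s)*conj(exp(i*t)) = exp(i*(s-t)), and sums of them are collapsed using the identity that for every m > 1 the m distinct m-th roots of unity sum to 0, e.g. 1 + exp(2*I*pi/3) + exp(-2*I*pi/3) = 0.)
Dividing by |G| = 8 gives 0/8 = 0, matching the row-orthogonality relation <chi_7, chi_5> = [chi_7 = chi_5].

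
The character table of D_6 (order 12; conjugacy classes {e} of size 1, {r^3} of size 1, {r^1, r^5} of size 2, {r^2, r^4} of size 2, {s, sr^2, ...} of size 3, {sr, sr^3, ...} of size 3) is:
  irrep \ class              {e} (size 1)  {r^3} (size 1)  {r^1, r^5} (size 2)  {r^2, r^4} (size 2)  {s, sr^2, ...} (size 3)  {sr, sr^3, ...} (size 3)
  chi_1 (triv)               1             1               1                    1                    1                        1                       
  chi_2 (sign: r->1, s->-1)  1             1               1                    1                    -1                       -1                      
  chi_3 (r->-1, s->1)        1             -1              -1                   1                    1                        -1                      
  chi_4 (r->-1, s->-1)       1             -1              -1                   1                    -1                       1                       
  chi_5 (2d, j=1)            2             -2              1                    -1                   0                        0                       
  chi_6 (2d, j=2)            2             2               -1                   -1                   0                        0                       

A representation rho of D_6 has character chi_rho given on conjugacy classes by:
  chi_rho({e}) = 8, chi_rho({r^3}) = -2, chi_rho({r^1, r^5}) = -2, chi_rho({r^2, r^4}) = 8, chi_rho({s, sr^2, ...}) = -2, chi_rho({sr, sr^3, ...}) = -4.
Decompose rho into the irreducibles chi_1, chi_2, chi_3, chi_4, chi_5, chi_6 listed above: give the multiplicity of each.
Multiplicities: chi_1: 0, chi_2: 3, chi_3: 3, chi_4: 2, chi_5: 0, chi_6: 0.

Reasoning: Use <chi_rho, chi> = (1/|G|) sum_C |C| * chi_rho(C) * conj(chi(C)) with |G| = 12 for each irreducible chi in the table:
  <chi_rho, chi_1> = (1/12)[1*(8)*conj(1) + 1*(-2)*conj(1) + 2*(-2)*conj(1) + 2*(8)*conj(1) + 3*(-2)*conj(1) + 3*(-4)*conj(1)]
      = (1/12)[(8) + (-2) + (-4) + (16) + (-6) + (-12)] = 0/12 = 0
  <chi_rho, chi_2> = (1/12)[1*(8)*conj(1) + 1*(-2)*conj(1) + 2*(-2)*conj(1) + 2*(8)*conj(1) + 3*(-2)*conj(-1) + 3*(-4)*conj(-1)]
      = (1/12)[(8) + (-2) + (-4) + (16) + (6) + (12)] = 36/12 = 3
  <chi_rho, chi_3> = (1/12)[1*(8)*conj(1) + 1*(-2)*conj(-1) + 2*(-2)*conj(-1) + 2*(8)*conj(1) + 3*(-2)*conj(1) + 3*(-4)*conj(-1)]
      = (1/12)[(8) + (2) + (4) + (16) + (-6) + (12)] = 36/12 = 3
  <chi_rho, chi_4> = (1/12)[1*(8)*conj(1) + 1*(-2)*conj(-1) + 2*(-2)*conj(-1) + 2*(8)*conj(1) + 3*(-2)*conj(-1) + 3*(-4)*conj(1)]
      = (1/12)[(8) + (2) + (4) + (16) + (6) + (-12)] = 24/12 = 2
  <chi_rho, chi_5> = (1/12)[1*(8)*conj(2) + 1*(-2)*conj(-2) + 2*(-2)*conj(1) + 2*(8)*conj(-1) + 3*(-2)*conj(0) + 3*(-4)*conj(0)]
      = (1/12)[(16) + (4) + (-4) + (-16) + (0) + (0)] = 0/12 = 0
  <chi_rho, chi_6> = (1/12)[1*(8)*conj(2) + 1*(-2)*conj(2) + 2*(-2)*conj(-1) + 2*(8)*conj(-1) + 3*(-2)*conj(0) + 3*(-4)*conj(0)]
      = (1/12)[(16) + (-4) + (4) + (-16) + (0) + (0)] = 0/12 = 0
Dimension check: dim(rho) = sum (mult * dim) = 0*1 + 3*1 + 3*1 + 2*1 + 0*2 + 0*2 = 8 = chi_rho(e) = 8.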